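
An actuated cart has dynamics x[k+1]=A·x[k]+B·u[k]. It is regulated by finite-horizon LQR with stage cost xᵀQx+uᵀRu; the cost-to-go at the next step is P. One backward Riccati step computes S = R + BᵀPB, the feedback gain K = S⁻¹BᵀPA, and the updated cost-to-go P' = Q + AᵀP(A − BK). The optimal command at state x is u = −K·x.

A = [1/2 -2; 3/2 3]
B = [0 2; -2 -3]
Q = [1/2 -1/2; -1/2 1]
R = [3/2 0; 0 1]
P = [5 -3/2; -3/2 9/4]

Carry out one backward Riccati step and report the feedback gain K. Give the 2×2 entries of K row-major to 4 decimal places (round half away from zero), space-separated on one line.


BᵀP = [3.0000 -4.5000; 14.5000 -9.7500]
S = R + BᵀPB = [3/2 0; 0 1] + [9.0000 19.5000; 19.5000 58.2500] = [10.5000 19.5000; 19.5000 59.2500]
BᵀPA = [-5.2500 -19.5000; -7.3750 -58.2500]
K = S⁻¹·BᵀPA = [-0.6915 -0.0806; 0.1031 -0.9566]
A−BK = [0.2938 -0.0868; 0.4264 -0.0310]
AᵀP(A−BK) = [1.1926 -0.1031; -0.1031 0.9566]
P' = Q + AᵀP(A−BK) = [1.6926 -0.6031; -0.6031 1.9566]
tr(P') = 3.6492

-0.6915 -0.0806 0.1031 -0.9566


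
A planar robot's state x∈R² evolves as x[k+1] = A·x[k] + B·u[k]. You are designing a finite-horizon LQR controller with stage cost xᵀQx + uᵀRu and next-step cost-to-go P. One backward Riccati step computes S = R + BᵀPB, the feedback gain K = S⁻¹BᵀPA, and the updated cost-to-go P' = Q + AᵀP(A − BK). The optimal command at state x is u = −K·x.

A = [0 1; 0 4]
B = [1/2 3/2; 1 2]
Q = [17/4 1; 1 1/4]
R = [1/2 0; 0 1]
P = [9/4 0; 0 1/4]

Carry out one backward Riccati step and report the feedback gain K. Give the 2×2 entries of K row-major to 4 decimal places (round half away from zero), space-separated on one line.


0.0000 0.7247 0.0000 0.5366

BᵀP = [1.1250 0.2500; 3.3750 0.5000]
S = R + BᵀPB = [1/2 0; 0 1] + [0.8125 2.1875; 2.1875 6.0625] = [1.3125 2.1875; 2.1875 7.0625]
BᵀPA = [0.0000 2.1250; 0.0000 5.3750]
K = S⁻¹·BᵀPA = [0.0000 0.7247; 0.0000 0.5366]
A−BK = [0.0000 -0.1672; 0.0000 2.2021]
AᵀP(A−BK) = [0.0000 0.0000; 0.0000 1.8258]
P' = Q + AᵀP(A−BK) = [4.2500 1.0000; 1.0000 2.0758]
tr(P') = 6.3258


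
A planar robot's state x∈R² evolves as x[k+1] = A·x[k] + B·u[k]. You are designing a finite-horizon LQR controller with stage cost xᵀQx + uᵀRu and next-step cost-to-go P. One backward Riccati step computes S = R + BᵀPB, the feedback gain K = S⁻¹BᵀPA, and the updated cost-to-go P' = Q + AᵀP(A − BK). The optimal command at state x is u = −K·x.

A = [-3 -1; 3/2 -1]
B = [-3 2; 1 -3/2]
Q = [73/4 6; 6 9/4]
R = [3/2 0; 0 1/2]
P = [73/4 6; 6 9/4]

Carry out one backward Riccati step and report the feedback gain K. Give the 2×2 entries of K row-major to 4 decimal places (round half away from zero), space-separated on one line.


0.4996 0.4762 -0.7673 -0.0222

BᵀP = [-48.7500 -15.7500; 27.5000 8.6250]
S = R + BᵀPB = [3/2 0; 0 1/2] + [130.5000 -73.8750; -73.8750 42.0625] = [132.0000 -73.8750; -73.8750 42.5625]
BᵀPA = [122.6250 64.5000; -69.5625 -36.1250]
K = S⁻¹·BᵀPA = [0.4996 0.4762; -0.7673 -0.0222]
A−BK = [0.0332 0.4730; -0.1505 -1.5095]
AᵀP(A−BK) = [0.6798 0.4353; 0.4353 0.9824]
P' = Q + AᵀP(A−BK) = [18.9298 6.4353; 6.4353 3.2324]
tr(P') = 22.1621


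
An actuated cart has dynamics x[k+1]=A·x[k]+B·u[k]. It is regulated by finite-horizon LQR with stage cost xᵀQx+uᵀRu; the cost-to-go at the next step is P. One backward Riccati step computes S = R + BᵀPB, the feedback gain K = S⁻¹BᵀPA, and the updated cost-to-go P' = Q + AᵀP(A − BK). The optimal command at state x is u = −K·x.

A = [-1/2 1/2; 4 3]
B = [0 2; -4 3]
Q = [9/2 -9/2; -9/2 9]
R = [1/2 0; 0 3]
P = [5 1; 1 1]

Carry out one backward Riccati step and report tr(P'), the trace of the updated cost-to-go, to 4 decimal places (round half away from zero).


BᵀP = [-4.0000 -4.0000; 13.0000 5.0000]
S = R + BᵀPB = [1/2 0; 0 3] + [16.0000 -20.0000; -20.0000 41.0000] = [16.5000 -20.0000; -20.0000 44.0000]
BᵀPA = [-14.0000 -14.0000; 13.5000 21.5000]
K = S⁻¹·BᵀPA = [-1.0613 -0.5706; -0.1756 0.2293]
A−BK = [-0.1488 0.0414; 0.2814 0.0299]
AᵀP(A−BK) = [0.7619 0.1668; 0.1668 0.3324]
P' = Q + AᵀP(A−BK) = [5.2619 -4.3332; -4.3332 9.3324]
tr(P') = 14.5943

14.5943


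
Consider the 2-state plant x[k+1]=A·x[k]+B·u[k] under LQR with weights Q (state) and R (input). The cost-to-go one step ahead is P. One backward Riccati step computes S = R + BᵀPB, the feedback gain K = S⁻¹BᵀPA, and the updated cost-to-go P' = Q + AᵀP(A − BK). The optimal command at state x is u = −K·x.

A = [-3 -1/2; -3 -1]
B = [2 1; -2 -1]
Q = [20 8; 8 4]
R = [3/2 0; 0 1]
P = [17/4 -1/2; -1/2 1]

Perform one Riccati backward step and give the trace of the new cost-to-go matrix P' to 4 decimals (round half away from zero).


49.1211

BᵀP = [9.5000 -3.0000; 4.7500 -1.5000]
S = R + BᵀPB = [3/2 0; 0 1] + [25.0000 12.5000; 12.5000 6.2500] = [26.5000 12.5000; 12.5000 7.2500]
BᵀPA = [-19.5000 -1.7500; -9.7500 -0.8750]
K = S⁻¹·BᵀPA = [-0.5436 -0.0488; -0.4077 -0.0366]
A−BK = [-1.5052 -0.3659; -4.4948 -1.1341]
AᵀP(A−BK) = [23.6760 5.8171; 5.8171 1.4451]
P' = Q + AᵀP(A−BK) = [43.6760 13.8171; 13.8171 5.4451]
tr(P') = 49.1211


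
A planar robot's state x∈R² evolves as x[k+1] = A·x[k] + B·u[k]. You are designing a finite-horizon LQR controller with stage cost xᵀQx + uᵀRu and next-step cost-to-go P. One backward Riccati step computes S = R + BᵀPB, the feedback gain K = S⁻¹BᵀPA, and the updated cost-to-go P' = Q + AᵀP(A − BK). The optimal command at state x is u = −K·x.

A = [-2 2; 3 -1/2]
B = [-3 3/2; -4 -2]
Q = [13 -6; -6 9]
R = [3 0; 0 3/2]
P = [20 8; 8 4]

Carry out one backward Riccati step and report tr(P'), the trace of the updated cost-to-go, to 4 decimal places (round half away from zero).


BᵀP = [-92.0000 -40.0000; 14.0000 4.0000]
S = R + BᵀPB = [3 0; 0 3/2] + [436.0000 -58.0000; -58.0000 13.0000] = [439.0000 -58.0000; -58.0000 14.5000]
BᵀPA = [64.0000 -164.0000; -16.0000 26.0000]
K = S⁻¹·BᵀPA = [0.0000 -0.2899; -1.1034 0.6337]
A−BK = [-0.3448 0.1799; 0.7931 -0.3921]
AᵀP(A−BK) = [2.3448 -1.3103; -1.3103 0.9880]
P' = Q + AᵀP(A−BK) = [15.3448 -7.3103; -7.3103 9.9880]
tr(P') = 25.3328

25.3328


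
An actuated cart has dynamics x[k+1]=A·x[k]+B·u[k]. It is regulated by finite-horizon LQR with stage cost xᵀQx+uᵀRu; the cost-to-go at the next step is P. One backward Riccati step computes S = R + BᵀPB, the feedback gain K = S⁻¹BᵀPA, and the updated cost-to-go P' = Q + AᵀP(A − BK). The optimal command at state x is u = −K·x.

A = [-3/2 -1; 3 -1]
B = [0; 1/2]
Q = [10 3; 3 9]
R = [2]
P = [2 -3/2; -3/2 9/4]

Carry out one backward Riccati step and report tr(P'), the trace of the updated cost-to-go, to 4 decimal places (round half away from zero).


BᵀP = [-0.7500 1.1250]
S = R + BᵀPB = [2] + [0.5625] = [2.5625]
BᵀPA = [4.5000 -0.3750]
K = S⁻¹·BᵀPA = [1.7561 -0.1463]
A−BK = [-1.5000 -1.0000; 2.1220 -0.9268]
AᵀP(A−BK) = [30.3476 -0.8415; -0.8415 1.1951]
P' = Q + AᵀP(A−BK) = [40.3476 2.1585; 2.1585 10.1951]
tr(P') = 50.5427

50.5427


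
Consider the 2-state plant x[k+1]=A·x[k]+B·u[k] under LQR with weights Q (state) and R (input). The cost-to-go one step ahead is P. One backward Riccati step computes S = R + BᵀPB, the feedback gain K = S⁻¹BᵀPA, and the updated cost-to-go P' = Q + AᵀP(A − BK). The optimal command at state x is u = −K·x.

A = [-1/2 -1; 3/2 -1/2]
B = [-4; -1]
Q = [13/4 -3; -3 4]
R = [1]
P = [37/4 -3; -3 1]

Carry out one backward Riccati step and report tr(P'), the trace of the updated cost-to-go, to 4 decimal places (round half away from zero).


BᵀP = [-34.0000 11.0000]
S = R + BᵀPB = [1] + [125.0000] = [126.0000]
BᵀPA = [33.5000 28.5000]
K = S⁻¹·BᵀPA = [0.2659 0.2262]
A−BK = [0.5635 -0.0952; 1.7659 -0.2738]
AᵀP(A−BK) = [0.1558 0.0476; 0.0476 0.0536]
P' = Q + AᵀP(A−BK) = [3.4058 -2.9524; -2.9524 4.0536]
tr(P') = 7.4593

7.4593


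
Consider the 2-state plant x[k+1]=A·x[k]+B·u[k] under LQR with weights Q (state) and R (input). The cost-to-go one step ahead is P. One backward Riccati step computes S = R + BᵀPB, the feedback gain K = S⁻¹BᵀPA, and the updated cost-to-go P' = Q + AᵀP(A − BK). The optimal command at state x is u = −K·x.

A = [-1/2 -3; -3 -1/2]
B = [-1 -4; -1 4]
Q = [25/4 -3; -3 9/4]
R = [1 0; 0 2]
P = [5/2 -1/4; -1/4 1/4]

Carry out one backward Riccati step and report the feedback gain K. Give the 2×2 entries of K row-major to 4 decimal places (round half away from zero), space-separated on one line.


0.6905 0.8095 -0.1243 0.4577

BᵀP = [-2.2500 0.0000; -11.0000 2.0000]
S = R + BᵀPB = [1 0; 0 2] + [2.2500 9.0000; 9.0000 52.0000] = [3.2500 9.0000; 9.0000 54.0000]
BᵀPA = [1.1250 6.7500; -0.5000 32.0000]
K = S⁻¹·BᵀPA = [0.6905 0.8095; -0.1243 0.4577]
A−BK = [-0.3069 -0.3598; -1.8122 -1.5212]
AᵀP(A−BK) = [1.2860 1.1306; 1.1306 1.7027]
P' = Q + AᵀP(A−BK) = [7.5360 -1.8694; -1.8694 3.9527]
tr(P') = 11.4888


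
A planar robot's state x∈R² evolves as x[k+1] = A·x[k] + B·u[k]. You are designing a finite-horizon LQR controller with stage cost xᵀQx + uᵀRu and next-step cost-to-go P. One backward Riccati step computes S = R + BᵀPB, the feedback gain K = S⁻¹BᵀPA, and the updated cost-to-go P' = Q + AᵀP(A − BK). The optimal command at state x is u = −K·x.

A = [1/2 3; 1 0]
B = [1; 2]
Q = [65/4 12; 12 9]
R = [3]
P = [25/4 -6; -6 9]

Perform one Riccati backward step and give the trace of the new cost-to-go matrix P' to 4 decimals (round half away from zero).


68.1412

BᵀP = [-5.7500 12.0000]
S = R + BᵀPB = [3] + [18.2500] = [21.2500]
BᵀPA = [9.1250 -17.2500]
K = S⁻¹·BᵀPA = [0.4294 -0.8118]
A−BK = [0.0706 3.8118; 0.1412 1.6235]
AᵀP(A−BK) = [0.6441 -1.2176; -1.2176 42.2471]
P' = Q + AᵀP(A−BK) = [16.8941 10.7824; 10.7824 51.2471]
tr(P') = 68.1412


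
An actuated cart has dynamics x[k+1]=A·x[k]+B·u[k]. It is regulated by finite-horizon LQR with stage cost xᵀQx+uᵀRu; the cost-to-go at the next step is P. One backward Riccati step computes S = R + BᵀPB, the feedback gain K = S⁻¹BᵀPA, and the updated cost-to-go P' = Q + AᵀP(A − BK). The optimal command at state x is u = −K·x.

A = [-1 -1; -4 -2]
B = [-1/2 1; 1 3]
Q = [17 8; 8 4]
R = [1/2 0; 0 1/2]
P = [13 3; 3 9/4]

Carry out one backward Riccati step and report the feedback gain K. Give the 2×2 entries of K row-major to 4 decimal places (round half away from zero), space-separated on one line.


-0.3278 0.3359 -1.1867 -0.7938

BᵀP = [-3.5000 0.7500; 22.0000 9.7500]
S = R + BᵀPB = [1/2 0; 0 1/2] + [2.5000 -1.2500; -1.2500 51.2500] = [3.0000 -1.2500; -1.2500 51.7500]
BᵀPA = [0.5000 2.0000; -61.0000 -41.5000]
K = S⁻¹·BᵀPA = [-0.3278 0.3359; -1.1867 -0.7938]
A−BK = [0.0228 -0.0382; -0.1122 0.0455]
AᵀP(A−BK) = [0.7776 0.4091; 0.4091 0.3847]
P' = Q + AᵀP(A−BK) = [17.7776 8.4091; 8.4091 4.3847]
tr(P') = 22.1623


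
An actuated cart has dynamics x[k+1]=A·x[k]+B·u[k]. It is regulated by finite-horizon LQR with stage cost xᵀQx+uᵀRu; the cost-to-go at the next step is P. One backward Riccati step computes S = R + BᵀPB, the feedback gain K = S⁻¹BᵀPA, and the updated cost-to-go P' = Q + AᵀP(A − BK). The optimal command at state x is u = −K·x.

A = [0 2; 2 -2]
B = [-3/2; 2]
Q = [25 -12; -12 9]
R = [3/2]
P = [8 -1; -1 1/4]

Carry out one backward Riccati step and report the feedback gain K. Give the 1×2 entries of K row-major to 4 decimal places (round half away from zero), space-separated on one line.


0.1509 -1.2075

BᵀP = [-14.0000 2.0000]
S = R + BᵀPB = [3/2] + [25.0000] = [26.5000]
BᵀPA = [4.0000 -32.0000]
K = S⁻¹·BᵀPA = [0.1509 -1.2075]
A−BK = [0.2264 0.1887; 1.6981 0.4151]
AᵀP(A−BK) = [0.3962 -0.1698; -0.1698 2.3585]
P' = Q + AᵀP(A−BK) = [25.3962 -12.1698; -12.1698 11.3585]
tr(P') = 36.7547


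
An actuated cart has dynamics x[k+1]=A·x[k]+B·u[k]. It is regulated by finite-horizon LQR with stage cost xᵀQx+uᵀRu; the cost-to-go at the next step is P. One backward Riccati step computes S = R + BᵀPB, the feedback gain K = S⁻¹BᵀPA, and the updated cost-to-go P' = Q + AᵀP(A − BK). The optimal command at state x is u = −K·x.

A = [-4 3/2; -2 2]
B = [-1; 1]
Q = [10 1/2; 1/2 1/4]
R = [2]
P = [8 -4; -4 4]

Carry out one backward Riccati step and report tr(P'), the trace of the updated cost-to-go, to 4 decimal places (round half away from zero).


53.5227

BᵀP = [-12.0000 8.0000]
S = R + BᵀPB = [2] + [20.0000] = [22.0000]
BᵀPA = [32.0000 -2.0000]
K = S⁻¹·BᵀPA = [1.4545 -0.0909]
A−BK = [-2.5455 1.4091; -3.4545 2.0909]
AᵀP(A−BK) = [33.4545 -17.0909; -17.0909 9.8182]
P' = Q + AᵀP(A−BK) = [43.4545 -16.5909; -16.5909 10.0682]
tr(P') = 53.5227


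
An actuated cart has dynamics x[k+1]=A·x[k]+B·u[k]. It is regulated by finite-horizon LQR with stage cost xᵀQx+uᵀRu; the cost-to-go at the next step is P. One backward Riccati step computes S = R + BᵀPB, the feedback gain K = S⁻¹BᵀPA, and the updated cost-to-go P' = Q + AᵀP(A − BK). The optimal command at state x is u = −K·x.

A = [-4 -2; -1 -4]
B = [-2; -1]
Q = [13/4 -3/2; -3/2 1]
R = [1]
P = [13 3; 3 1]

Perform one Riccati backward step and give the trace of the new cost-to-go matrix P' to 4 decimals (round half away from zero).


11.9621

BᵀP = [-29.0000 -7.0000]
S = R + BᵀPB = [1] + [65.0000] = [66.0000]
BᵀPA = [123.0000 86.0000]
K = S⁻¹·BᵀPA = [1.8636 1.3030]
A−BK = [-0.2727 0.6061; 0.8636 -2.6970]
AᵀP(A−BK) = [3.7727 1.7273; 1.7273 3.9394]
P' = Q + AᵀP(A−BK) = [7.0227 0.2273; 0.2273 4.9394]
tr(P') = 11.9621


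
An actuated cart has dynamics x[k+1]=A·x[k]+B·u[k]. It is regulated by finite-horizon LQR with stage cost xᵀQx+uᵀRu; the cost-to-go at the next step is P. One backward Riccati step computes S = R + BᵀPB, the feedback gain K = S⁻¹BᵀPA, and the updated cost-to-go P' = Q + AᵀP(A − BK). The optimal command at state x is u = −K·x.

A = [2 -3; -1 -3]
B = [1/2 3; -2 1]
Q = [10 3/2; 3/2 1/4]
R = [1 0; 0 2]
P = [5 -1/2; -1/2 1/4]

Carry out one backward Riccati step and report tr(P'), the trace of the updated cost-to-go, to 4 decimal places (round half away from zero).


BᵀP = [3.5000 -0.7500; 14.5000 -1.2500]
S = R + BᵀPB = [1 0; 0 2] + [3.2500 9.7500; 9.7500 42.2500] = [4.2500 9.7500; 9.7500 44.2500]
BᵀPA = [7.7500 -8.2500; 30.2500 -39.7500]
K = S⁻¹·BᵀPA = [0.5161 0.2419; 0.5699 -0.9516]
A−BK = [0.0323 -0.2661; -0.5376 -1.5645]
AᵀP(A−BK) = [1.0108 -0.8387; -0.8387 2.4194]
P' = Q + AᵀP(A−BK) = [11.0108 0.6613; 0.6613 2.6694]
tr(P') = 13.6801

13.6801


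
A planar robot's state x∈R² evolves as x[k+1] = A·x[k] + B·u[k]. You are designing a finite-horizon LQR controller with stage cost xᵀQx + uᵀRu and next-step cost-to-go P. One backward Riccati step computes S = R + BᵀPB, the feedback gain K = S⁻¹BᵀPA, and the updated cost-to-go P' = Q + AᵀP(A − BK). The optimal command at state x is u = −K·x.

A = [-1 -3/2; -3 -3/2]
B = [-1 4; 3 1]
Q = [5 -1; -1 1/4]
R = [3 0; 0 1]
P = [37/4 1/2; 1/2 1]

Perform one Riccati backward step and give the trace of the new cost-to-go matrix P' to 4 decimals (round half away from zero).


7.5527

BᵀP = [-7.7500 2.5000; 37.5000 3.0000]
S = R + BᵀPB = [3 0; 0 1] + [15.2500 -28.5000; -28.5000 153.0000] = [18.2500 -28.5000; -28.5000 154.0000]
BᵀPA = [0.2500 7.8750; -46.5000 -60.7500]
K = S⁻¹·BᵀPA = [-0.6439 -0.2595; -0.4211 -0.4425]
A−BK = [0.0405 0.0105; -0.6471 -0.2789]
AᵀP(A−BK) = [1.8290 0.8631; 0.8631 0.4738]
P' = Q + AᵀP(A−BK) = [6.8290 -0.1369; -0.1369 0.7238]
tr(P') = 7.5527


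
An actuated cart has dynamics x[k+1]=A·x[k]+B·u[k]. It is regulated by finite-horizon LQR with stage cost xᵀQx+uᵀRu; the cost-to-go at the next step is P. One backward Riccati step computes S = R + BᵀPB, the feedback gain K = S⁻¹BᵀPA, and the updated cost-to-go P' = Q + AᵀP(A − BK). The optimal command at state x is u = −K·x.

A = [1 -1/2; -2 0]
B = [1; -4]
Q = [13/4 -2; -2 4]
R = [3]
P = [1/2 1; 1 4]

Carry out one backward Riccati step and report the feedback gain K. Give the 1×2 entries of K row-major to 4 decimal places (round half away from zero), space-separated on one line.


BᵀP = [-3.5000 -15.0000]
S = R + BᵀPB = [3] + [56.5000] = [59.5000]
BᵀPA = [26.5000 1.7500]
K = S⁻¹·BᵀPA = [0.4454 0.0294]
A−BK = [0.5546 -0.5294; -0.2185 0.1176]
AᵀP(A−BK) = [0.6975 -0.0294; -0.0294 0.0735]
P' = Q + AᵀP(A−BK) = [3.9475 -2.0294; -2.0294 4.0735]
tr(P') = 8.0210

0.4454 0.0294


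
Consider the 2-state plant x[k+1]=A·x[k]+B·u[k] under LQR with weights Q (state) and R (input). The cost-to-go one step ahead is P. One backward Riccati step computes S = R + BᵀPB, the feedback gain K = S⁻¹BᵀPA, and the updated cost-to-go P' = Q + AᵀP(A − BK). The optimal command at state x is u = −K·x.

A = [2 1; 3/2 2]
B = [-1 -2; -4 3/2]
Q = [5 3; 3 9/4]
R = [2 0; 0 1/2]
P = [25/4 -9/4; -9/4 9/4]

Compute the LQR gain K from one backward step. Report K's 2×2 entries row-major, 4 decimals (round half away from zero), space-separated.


-0.5647 -0.5212 -0.6527 -0.1877

BᵀP = [2.7500 -6.7500; -15.8750 7.8750]
S = R + BᵀPB = [2 0; 0 1/2] + [24.2500 -15.6250; -15.6250 43.5625] = [26.2500 -15.6250; -15.6250 44.0625]
BᵀPA = [-4.6250 -10.7500; -19.9375 -0.1250]
K = S⁻¹·BᵀPA = [-0.5647 -0.5212; -0.6527 -0.1877]
A−BK = [0.1298 0.1034; 0.2202 0.1966]
AᵀP(A−BK) = [0.9366 0.7226; 0.7226 0.6233]
P' = Q + AᵀP(A−BK) = [5.9366 3.7226; 3.7226 2.8733]
tr(P') = 8.8099


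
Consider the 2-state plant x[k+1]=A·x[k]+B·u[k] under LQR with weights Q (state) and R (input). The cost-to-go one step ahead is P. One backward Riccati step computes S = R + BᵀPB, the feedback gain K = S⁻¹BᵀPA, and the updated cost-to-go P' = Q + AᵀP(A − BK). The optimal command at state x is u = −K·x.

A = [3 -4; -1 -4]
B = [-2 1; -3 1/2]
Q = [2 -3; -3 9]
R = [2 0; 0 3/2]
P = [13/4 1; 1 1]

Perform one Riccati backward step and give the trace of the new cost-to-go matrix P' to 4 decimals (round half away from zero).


BᵀP = [-9.5000 -5.0000; 3.7500 1.5000]
S = R + BᵀPB = [2 0; 0 3/2] + [34.0000 -12.0000; -12.0000 4.5000] = [36.0000 -12.0000; -12.0000 6.0000]
BᵀPA = [-23.5000 58.0000; 9.7500 -21.0000]
K = S⁻¹·BᵀPA = [-0.3333 1.3333; 0.9583 -0.8333]
A−BK = [1.3750 -0.5000; -2.4792 0.4167]
AᵀP(A−BK) = [7.0729 -3.5417; -3.5417 5.1667]
P' = Q + AᵀP(A−BK) = [9.0729 -6.5417; -6.5417 14.1667]
tr(P') = 23.2396

23.2396


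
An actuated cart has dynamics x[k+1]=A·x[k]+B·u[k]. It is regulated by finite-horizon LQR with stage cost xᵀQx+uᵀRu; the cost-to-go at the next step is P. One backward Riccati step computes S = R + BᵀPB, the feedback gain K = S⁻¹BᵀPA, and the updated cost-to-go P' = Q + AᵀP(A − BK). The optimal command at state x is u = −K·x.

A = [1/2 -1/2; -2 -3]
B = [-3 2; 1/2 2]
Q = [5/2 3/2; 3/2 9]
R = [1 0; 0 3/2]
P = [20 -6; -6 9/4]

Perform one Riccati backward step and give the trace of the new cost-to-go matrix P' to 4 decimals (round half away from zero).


14.1894

BᵀP = [-63.0000 19.1250; 28.0000 -7.5000]
S = R + BᵀPB = [1 0; 0 3/2] + [198.5625 -87.7500; -87.7500 41.0000] = [199.5625 -87.7500; -87.7500 42.5000]
BᵀPA = [-69.7500 -25.8750; 29.0000 8.5000]
K = S⁻¹·BᵀPA = [-0.5371 -0.4528; -0.4265 -0.7350]
A−BK = [-0.2581 -0.3886; -0.8785 -1.3037]
AᵀP(A−BK) = [0.9091 1.2290; 1.2290 1.7802]
P' = Q + AᵀP(A−BK) = [3.4091 2.7290; 2.7290 10.7802]
tr(P') = 14.1894


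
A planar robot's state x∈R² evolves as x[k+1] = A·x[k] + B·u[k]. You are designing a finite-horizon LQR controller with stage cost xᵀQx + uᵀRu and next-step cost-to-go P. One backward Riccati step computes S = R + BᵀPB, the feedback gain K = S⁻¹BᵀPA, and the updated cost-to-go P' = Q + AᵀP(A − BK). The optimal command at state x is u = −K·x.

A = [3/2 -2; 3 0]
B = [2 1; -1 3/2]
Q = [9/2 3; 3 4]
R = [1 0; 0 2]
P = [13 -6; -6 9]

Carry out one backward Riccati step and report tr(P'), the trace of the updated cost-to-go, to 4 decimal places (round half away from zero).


15.7487

BᵀP = [32.0000 -21.0000; 4.0000 7.5000]
S = R + BᵀPB = [1 0; 0 2] + [85.0000 0.5000; 0.5000 15.2500] = [86.0000 0.5000; 0.5000 17.2500]
BᵀPA = [-15.0000 -64.0000; 28.5000 -8.0000]
K = S⁻¹·BᵀPA = [-0.1841 -0.7416; 1.6575 -0.4423]
A−BK = [0.2106 -0.0745; 0.3297 -0.0782]
AᵀP(A−BK) = [6.2502 -1.5195; -1.5195 0.9985]
P' = Q + AᵀP(A−BK) = [10.7502 1.4805; 1.4805 4.9985]
tr(P') = 15.7487


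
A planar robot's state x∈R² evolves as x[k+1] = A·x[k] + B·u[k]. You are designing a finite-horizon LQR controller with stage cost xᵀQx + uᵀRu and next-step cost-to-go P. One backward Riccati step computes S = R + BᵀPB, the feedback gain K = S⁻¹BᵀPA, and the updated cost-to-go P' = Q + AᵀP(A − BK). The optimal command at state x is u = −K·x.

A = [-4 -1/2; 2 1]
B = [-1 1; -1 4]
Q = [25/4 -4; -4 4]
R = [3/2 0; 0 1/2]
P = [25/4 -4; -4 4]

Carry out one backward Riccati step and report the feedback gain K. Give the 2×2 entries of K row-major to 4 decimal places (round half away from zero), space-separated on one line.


3.4973 0.5816 1.8289 0.4693

BᵀP = [-2.2500 0.0000; -9.7500 12.0000]
S = R + BᵀPB = [3/2 0; 0 1/2] + [2.2500 -2.2500; -2.2500 38.2500] = [3.7500 -2.2500; -2.2500 38.7500]
BᵀPA = [9.0000 1.1250; 63.0000 16.8750]
K = S⁻¹·BᵀPA = [3.4973 0.5816; 1.8289 0.4693]
A−BK = [-2.3316 -0.3877; -1.8182 -0.2955]
AᵀP(A−BK) = [33.3048 5.7032; 5.7032 0.9896]
P' = Q + AᵀP(A−BK) = [39.5548 1.7032; 1.7032 4.9896]
tr(P') = 44.5445


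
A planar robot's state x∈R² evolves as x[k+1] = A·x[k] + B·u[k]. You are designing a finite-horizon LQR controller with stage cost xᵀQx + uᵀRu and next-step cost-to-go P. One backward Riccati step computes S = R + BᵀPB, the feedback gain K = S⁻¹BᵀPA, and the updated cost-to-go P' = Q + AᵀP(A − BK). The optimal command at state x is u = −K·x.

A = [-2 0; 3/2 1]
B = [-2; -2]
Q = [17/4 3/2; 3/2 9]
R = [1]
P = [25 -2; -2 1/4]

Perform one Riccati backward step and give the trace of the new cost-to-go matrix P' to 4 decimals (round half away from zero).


15.9484

BᵀP = [-46.0000 3.5000]
S = R + BᵀPB = [1] + [85.0000] = [86.0000]
BᵀPA = [97.2500 3.5000]
K = S⁻¹·BᵀPA = [1.1308 0.0407]
A−BK = [0.2616 0.0814; 3.7616 1.0814]
AᵀP(A−BK) = [2.5908 0.4172; 0.4172 0.1076]
P' = Q + AᵀP(A−BK) = [6.8408 1.9172; 1.9172 9.1076]
tr(P') = 15.9484


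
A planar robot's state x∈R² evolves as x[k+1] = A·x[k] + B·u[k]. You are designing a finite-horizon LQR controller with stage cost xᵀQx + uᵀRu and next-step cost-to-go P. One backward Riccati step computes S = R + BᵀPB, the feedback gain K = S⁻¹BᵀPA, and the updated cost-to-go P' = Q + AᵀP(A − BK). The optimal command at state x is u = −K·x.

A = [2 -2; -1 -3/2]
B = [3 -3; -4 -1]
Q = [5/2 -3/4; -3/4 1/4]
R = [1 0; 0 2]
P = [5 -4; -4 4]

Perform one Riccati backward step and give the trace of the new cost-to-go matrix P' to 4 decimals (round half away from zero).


BᵀP = [31.0000 -28.0000; -11.0000 8.0000]
S = R + BᵀPB = [1 0; 0 2] + [205.0000 -65.0000; -65.0000 25.0000] = [206.0000 -65.0000; -65.0000 27.0000]
BᵀPA = [90.0000 -20.0000; -30.0000 10.0000]
K = S⁻¹·BᵀPA = [0.3590 0.0823; -0.2468 0.5684]
A−BK = [0.1825 -0.5415; 0.1892 -0.6025]
AᵀP(A−BK) = [0.2842 -0.3515; -0.3515 0.9611]
P' = Q + AᵀP(A−BK) = [2.7842 -1.1015; -1.1015 1.2111]
tr(P') = 3.9953

3.9953


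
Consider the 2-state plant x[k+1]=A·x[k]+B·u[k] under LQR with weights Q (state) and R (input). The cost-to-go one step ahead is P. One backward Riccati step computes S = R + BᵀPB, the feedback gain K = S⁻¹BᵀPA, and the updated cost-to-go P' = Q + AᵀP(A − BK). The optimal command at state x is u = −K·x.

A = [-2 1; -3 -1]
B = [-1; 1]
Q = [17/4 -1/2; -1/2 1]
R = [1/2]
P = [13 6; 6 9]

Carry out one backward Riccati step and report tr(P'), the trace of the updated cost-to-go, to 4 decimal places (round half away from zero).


208.3452

BᵀP = [-7.0000 3.0000]
S = R + BᵀPB = [1/2] + [10.0000] = [10.5000]
BᵀPA = [5.0000 -10.0000]
K = S⁻¹·BᵀPA = [0.4762 -0.9524]
A−BK = [-1.5238 0.0476; -3.4762 -0.0476]
AᵀP(A−BK) = [202.6190 -0.2381; -0.2381 0.4762]
P' = Q + AᵀP(A−BK) = [206.8690 -0.7381; -0.7381 1.4762]
tr(P') = 208.3452


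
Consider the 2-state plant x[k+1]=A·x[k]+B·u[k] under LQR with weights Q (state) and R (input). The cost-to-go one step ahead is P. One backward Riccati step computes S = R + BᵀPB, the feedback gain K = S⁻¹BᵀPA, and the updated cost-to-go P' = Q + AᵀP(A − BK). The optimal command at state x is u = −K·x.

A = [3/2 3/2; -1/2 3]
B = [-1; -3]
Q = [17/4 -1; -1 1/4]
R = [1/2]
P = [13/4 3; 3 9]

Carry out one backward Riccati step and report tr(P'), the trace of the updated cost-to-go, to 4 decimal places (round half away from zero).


10.4562

BᵀP = [-12.2500 -30.0000]
S = R + BᵀPB = [1/2] + [102.2500] = [102.7500]
BᵀPA = [-3.3750 -108.3750]
K = S⁻¹·BᵀPA = [-0.0328 -1.0547]
A−BK = [1.4672 0.4453; -0.5985 -0.1642]
AᵀP(A−BK) = [4.9516 1.5027; 1.5027 1.0046]
P' = Q + AᵀP(A−BK) = [9.2016 0.5027; 0.5027 1.2546]
tr(P') = 10.4562


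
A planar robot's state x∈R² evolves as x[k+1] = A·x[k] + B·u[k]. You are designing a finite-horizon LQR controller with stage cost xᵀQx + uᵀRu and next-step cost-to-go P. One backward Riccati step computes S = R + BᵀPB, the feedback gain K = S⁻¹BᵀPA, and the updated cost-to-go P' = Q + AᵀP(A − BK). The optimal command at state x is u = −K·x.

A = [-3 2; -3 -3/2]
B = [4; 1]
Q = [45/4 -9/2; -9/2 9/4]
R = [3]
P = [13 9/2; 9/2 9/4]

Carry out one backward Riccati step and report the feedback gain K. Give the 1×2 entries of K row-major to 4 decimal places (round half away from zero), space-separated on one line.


BᵀP = [56.5000 20.2500]
S = R + BᵀPB = [3] + [246.2500] = [249.2500]
BᵀPA = [-230.2500 82.6250]
K = S⁻¹·BᵀPA = [-0.9238 0.3315]
A−BK = [0.6951 0.6740; -2.0762 -1.8315]
AᵀP(A−BK) = [5.5517 1.7016; 1.7016 2.6728]
P' = Q + AᵀP(A−BK) = [16.8017 -2.7984; -2.7984 4.9228]
tr(P') = 21.7244

-0.9238 0.3315


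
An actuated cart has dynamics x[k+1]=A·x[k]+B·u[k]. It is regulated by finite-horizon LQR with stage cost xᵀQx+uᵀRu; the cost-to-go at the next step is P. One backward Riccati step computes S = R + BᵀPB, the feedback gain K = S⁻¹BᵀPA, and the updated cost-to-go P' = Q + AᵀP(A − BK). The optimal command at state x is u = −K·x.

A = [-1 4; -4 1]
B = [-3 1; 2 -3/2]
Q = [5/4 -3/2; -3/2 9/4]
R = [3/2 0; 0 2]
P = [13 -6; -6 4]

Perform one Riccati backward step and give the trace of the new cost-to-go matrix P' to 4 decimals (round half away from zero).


25.5332

BᵀP = [-51.0000 26.0000; 22.0000 -12.0000]
S = R + BᵀPB = [3/2 0; 0 2] + [205.0000 -90.0000; -90.0000 40.0000] = [206.5000 -90.0000; -90.0000 42.0000]
BᵀPA = [-53.0000 -178.0000; 26.0000 76.0000]
K = S⁻¹·BᵀPA = [0.1990 -1.1099; 1.0454 -0.5689]
A−BK = [-1.4485 1.2391; -2.8298 2.3665]
AᵀP(A−BK) = [12.3647 -10.0349; -10.0349 9.6684]
P' = Q + AᵀP(A−BK) = [13.6147 -11.5349; -11.5349 11.9184]
tr(P') = 25.5332


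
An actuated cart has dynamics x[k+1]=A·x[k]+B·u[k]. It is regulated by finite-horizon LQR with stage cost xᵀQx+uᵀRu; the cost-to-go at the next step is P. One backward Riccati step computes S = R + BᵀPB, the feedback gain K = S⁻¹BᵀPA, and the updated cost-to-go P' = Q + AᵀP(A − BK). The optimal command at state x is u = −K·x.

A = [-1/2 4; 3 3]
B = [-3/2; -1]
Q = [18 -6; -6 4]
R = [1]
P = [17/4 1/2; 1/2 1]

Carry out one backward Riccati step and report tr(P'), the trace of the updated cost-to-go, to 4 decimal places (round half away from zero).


37.2010

BᵀP = [-6.8750 -1.7500]
S = R + BᵀPB = [1] + [12.0625] = [13.0625]
BᵀPA = [-1.8125 -32.7500]
K = S⁻¹·BᵀPA = [-0.1388 -2.5072]
A−BK = [-0.7081 0.2392; 2.8612 0.4928]
AᵀP(A−BK) = [8.3110 1.2057; 1.2057 6.8900]
P' = Q + AᵀP(A−BK) = [26.3110 -4.7943; -4.7943 10.8900]
tr(P') = 37.2010


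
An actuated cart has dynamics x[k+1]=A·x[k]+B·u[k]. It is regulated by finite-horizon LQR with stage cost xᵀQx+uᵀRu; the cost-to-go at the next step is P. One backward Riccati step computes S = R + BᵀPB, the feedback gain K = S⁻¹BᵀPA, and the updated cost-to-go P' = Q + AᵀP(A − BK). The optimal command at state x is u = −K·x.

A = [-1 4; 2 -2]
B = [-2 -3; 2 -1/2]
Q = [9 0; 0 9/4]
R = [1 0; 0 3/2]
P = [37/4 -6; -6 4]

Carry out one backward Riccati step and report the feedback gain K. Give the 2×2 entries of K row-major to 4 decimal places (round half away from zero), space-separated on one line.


BᵀP = [-30.5000 20.0000; -24.7500 16.0000]
S = R + BᵀPB = [1 0; 0 3/2] + [101.0000 81.5000; 81.5000 66.2500] = [102.0000 81.5000; 81.5000 67.7500]
BᵀPA = [70.5000 -162.0000; 56.7500 -131.0000]
K = S⁻¹·BᵀPA = [0.5638 -1.1146; 0.1594 -0.5927]
A−BK = [0.6058 -0.0075; 0.9520 -0.0671]
AᵀP(A−BK) = [0.4553 -0.7810; -0.7810 1.7819]
P' = Q + AᵀP(A−BK) = [9.4553 -0.7810; -0.7810 4.0319]
tr(P') = 13.4872

0.5638 -1.1146 0.1594 -0.5927


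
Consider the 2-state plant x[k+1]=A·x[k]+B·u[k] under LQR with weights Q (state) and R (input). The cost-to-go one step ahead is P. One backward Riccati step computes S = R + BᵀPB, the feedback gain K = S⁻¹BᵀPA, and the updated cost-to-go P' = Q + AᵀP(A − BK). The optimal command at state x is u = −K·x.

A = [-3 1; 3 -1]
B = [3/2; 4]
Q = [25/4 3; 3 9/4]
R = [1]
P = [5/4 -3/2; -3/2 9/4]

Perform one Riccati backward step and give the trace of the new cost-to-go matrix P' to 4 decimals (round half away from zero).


19.2808

BᵀP = [-4.1250 6.7500]
S = R + BᵀPB = [1] + [20.8125] = [21.8125]
BᵀPA = [32.6250 -10.8750]
K = S⁻¹·BᵀPA = [1.4957 -0.4986]
A−BK = [-5.2436 1.7479; -2.9828 0.9943]
AᵀP(A−BK) = [9.7027 -3.2342; -3.2342 1.0781]
P' = Q + AᵀP(A−BK) = [15.9527 -0.2342; -0.2342 3.3281]
tr(P') = 19.2808


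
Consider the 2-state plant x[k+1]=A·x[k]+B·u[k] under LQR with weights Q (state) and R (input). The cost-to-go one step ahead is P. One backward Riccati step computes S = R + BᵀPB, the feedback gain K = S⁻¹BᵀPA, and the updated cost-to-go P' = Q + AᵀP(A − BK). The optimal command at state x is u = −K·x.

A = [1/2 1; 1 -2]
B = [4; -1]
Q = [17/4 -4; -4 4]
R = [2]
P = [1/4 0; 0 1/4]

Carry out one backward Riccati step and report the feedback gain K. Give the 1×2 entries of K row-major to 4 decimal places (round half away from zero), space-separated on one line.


0.0400 0.2400

BᵀP = [1.0000 -0.2500]
S = R + BᵀPB = [2] + [4.2500] = [6.2500]
BᵀPA = [0.2500 1.5000]
K = S⁻¹·BᵀPA = [0.0400 0.2400]
A−BK = [0.3400 0.0400; 1.0400 -1.7600]
AᵀP(A−BK) = [0.3025 -0.4350; -0.4350 0.8900]
P' = Q + AᵀP(A−BK) = [4.5525 -4.4350; -4.4350 4.8900]
tr(P') = 9.4425


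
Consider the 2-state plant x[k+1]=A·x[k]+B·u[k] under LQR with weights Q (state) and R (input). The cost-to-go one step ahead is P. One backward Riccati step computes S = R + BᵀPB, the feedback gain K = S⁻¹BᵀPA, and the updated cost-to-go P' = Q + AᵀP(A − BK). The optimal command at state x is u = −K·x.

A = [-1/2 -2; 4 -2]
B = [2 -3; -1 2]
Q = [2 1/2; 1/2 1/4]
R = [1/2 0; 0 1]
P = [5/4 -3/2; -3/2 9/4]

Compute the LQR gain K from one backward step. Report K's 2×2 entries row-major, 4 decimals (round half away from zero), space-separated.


BᵀP = [4.0000 -5.2500; -6.7500 9.0000]
S = R + BᵀPB = [1/2 0; 0 1] + [13.2500 -22.5000; -22.5000 38.2500] = [13.7500 -22.5000; -22.5000 39.2500]
BᵀPA = [-23.0000 2.5000; 39.3750 -4.5000]
K = S⁻¹·BᵀPA = [-0.5028 -0.0935; 0.7150 -0.1682]
A−BK = [2.6505 -2.3178; 2.0673 -1.7570]
AᵀP(A−BK) = [2.5967 -1.7757; -1.7757 1.4766]
P' = Q + AᵀP(A−BK) = [4.5967 -1.2757; -1.2757 1.7266]
tr(P') = 6.3234

-0.5028 -0.0935 0.7150 -0.1682


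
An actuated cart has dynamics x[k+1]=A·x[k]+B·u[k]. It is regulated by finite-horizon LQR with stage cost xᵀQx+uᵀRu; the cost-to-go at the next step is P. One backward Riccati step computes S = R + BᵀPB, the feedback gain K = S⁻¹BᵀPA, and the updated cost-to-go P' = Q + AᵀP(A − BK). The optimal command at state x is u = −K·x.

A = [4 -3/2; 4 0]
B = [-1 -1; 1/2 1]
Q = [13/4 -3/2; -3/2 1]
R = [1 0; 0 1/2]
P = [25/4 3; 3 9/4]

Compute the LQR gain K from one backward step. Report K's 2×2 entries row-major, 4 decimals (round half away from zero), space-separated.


BᵀP = [-4.7500 -1.8750; -3.2500 -0.7500]
S = R + BᵀPB = [1 0; 0 1/2] + [3.8125 2.8750; 2.8750 2.5000] = [4.8125 2.8750; 2.8750 3.0000]
BᵀPA = [-26.5000 7.1250; -16.0000 4.8750]
K = S⁻¹·BᵀPA = [-5.4278 1.1924; -0.1316 0.4823]
A−BK = [-1.5595 0.1747; 6.8456 -1.0785]
AᵀP(A−BK) = [86.0557 -16.1848; -16.1848 3.2155]
P' = Q + AᵀP(A−BK) = [89.3057 -17.6848; -17.6848 4.2155]
tr(P') = 93.5212

-5.4278 1.1924 -0.1316 0.4823


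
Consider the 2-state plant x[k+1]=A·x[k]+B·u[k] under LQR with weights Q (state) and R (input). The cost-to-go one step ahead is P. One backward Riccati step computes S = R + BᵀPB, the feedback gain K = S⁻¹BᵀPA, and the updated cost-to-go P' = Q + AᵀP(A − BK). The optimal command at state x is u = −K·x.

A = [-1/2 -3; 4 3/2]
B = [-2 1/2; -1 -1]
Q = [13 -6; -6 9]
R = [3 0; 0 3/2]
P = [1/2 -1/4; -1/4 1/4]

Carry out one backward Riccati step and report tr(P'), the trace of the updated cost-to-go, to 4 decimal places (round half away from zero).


29.8106

BᵀP = [-0.7500 0.2500; 0.5000 -0.3750]
S = R + BᵀPB = [3 0; 0 3/2] + [1.2500 -0.6250; -0.6250 0.6250] = [4.2500 -0.6250; -0.6250 2.1250]
BᵀPA = [1.3750 2.6250; -1.7500 -2.0625]
K = S⁻¹·BᵀPA = [0.2116 0.4964; -0.7613 -0.8246]
A−BK = [0.3038 -1.5949; 3.4503 1.1718]
AᵀP(A−BK) = [3.5018 3.3119; 3.3119 4.3088]
P' = Q + AᵀP(A−BK) = [16.5018 -2.6881; -2.6881 13.3088]
tr(P') = 29.8106


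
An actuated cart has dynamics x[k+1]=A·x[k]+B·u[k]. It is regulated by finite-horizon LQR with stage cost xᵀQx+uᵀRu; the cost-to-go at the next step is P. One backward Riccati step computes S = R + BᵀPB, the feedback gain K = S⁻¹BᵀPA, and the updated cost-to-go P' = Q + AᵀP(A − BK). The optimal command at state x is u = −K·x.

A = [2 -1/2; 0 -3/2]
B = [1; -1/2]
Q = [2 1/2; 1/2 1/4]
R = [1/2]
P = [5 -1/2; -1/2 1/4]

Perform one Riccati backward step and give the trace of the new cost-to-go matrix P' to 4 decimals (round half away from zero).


BᵀP = [5.2500 -0.6250]
S = R + BᵀPB = [1/2] + [5.5625] = [6.0625]
BᵀPA = [10.5000 -1.6875]
K = S⁻¹·BᵀPA = [1.7320 -0.2784]
A−BK = [0.2680 -0.2216; 0.8660 -1.6392]
AᵀP(A−BK) = [1.8144 -0.5773; -0.5773 0.5928]
P' = Q + AᵀP(A−BK) = [3.8144 -0.0773; -0.0773 0.8428]
tr(P') = 4.6572

4.6572


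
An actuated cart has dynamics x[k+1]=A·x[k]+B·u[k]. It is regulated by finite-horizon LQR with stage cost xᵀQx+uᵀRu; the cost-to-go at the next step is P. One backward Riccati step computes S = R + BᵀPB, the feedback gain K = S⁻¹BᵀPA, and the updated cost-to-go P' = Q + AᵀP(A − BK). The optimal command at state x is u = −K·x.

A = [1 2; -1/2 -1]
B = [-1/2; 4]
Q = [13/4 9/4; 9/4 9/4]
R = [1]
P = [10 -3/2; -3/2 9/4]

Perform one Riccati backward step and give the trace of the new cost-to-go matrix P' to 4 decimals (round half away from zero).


38.1185

BᵀP = [-11.0000 9.7500]
S = R + BᵀPB = [1] + [44.5000] = [45.5000]
BᵀPA = [-15.8750 -31.7500]
K = S⁻¹·BᵀPA = [-0.3489 -0.6978]
A−BK = [0.8255 1.6511; 0.8956 1.7912]
AᵀP(A−BK) = [6.5237 13.0474; 13.0474 26.0948]
P' = Q + AᵀP(A−BK) = [9.7737 15.2974; 15.2974 28.3448]
tr(P') = 38.1185


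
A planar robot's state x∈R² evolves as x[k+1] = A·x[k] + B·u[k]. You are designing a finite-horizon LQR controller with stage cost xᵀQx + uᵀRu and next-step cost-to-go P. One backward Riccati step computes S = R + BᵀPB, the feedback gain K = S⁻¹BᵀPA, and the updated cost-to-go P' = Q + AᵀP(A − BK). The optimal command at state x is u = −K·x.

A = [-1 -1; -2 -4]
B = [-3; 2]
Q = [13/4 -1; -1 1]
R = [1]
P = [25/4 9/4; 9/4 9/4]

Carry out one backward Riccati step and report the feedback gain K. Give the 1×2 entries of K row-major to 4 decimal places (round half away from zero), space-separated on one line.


0.4777 0.5924

BᵀP = [-14.2500 -2.2500]
S = R + BᵀPB = [1] + [38.2500] = [39.2500]
BᵀPA = [18.7500 23.2500]
K = S⁻¹·BᵀPA = [0.4777 0.5924]
A−BK = [0.4331 0.7771; -2.9554 -5.1847]
AᵀP(A−BK) = [15.2930 26.6433; 26.6433 46.4777]
P' = Q + AᵀP(A−BK) = [18.5430 25.6433; 25.6433 47.4777]
tr(P') = 66.0207


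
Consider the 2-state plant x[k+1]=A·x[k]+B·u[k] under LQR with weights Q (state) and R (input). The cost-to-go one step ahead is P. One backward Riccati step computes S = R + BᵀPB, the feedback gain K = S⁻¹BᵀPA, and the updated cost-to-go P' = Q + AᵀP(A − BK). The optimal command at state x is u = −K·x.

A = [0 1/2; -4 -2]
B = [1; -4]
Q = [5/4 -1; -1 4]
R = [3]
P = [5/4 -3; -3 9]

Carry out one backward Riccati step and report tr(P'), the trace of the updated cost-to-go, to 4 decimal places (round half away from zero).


BᵀP = [13.2500 -39.0000]
S = R + BᵀPB = [3] + [169.2500] = [172.2500]
BᵀPA = [156.0000 84.6250]
K = S⁻¹·BᵀPA = [0.9057 0.4913]
A−BK = [-0.9057 0.0087; -0.3774 -0.0348]
AᵀP(A−BK) = [2.7170 1.3585; 1.3585 0.7369]
P' = Q + AᵀP(A−BK) = [3.9670 0.3585; 0.3585 4.7369]
tr(P') = 8.7039

8.7039


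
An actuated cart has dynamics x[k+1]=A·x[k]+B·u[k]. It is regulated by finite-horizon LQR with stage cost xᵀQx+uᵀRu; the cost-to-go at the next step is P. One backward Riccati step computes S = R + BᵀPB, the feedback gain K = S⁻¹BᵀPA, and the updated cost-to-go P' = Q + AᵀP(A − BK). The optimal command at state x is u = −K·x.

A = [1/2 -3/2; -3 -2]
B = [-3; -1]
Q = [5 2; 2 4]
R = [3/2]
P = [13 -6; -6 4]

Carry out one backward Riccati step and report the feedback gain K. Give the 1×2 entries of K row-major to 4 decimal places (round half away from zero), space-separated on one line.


BᵀP = [-33.0000 14.0000]
S = R + BᵀPB = [3/2] + [85.0000] = [86.5000]
BᵀPA = [-58.5000 21.5000]
K = S⁻¹·BᵀPA = [-0.6763 0.2486]
A−BK = [-1.5289 -0.7543; -3.6763 -1.7514]
AᵀP(A−BK) = [17.6864 7.7905; 7.7905 3.9061]
P' = Q + AᵀP(A−BK) = [22.6864 9.7905; 9.7905 7.9061]
tr(P') = 30.5925

-0.6763 0.2486


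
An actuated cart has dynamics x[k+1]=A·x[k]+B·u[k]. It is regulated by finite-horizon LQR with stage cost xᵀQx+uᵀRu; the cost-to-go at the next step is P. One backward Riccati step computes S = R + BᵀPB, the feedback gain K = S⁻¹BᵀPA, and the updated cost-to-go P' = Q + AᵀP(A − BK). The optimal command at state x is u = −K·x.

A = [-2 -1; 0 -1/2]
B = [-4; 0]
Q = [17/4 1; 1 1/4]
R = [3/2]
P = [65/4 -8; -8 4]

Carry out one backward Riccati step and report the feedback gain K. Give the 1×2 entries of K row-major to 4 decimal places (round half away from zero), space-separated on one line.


0.4971 0.1874

BᵀP = [-65.0000 32.0000]
S = R + BᵀPB = [3/2] + [260.0000] = [261.5000]
BᵀPA = [130.0000 49.0000]
K = S⁻¹·BᵀPA = [0.4971 0.1874]
A−BK = [-0.0115 -0.2505; 0.0000 -0.5000]
AᵀP(A−BK) = [0.3728 0.1405; 0.1405 0.0684]
P' = Q + AᵀP(A−BK) = [4.6228 1.1405; 1.1405 0.3184]
tr(P') = 4.9412


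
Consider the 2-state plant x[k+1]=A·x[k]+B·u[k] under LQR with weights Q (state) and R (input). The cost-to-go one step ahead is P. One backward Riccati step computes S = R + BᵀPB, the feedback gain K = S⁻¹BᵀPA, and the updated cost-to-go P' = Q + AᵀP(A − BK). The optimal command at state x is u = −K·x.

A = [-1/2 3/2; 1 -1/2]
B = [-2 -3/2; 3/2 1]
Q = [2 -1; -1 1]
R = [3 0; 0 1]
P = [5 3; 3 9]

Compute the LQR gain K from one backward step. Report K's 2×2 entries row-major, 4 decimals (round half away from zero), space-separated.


BᵀP = [-5.5000 7.5000; -4.5000 4.5000]
S = R + BᵀPB = [3 0; 0 1] + [22.2500 15.7500; 15.7500 11.2500] = [25.2500 15.7500; 15.7500 12.2500]
BᵀPA = [10.2500 -12.0000; 6.7500 -9.0000]
K = S⁻¹·BᵀPA = [0.3143 -0.0857; 0.1469 -0.6245]
A−BK = [0.3490 0.3918; 0.3816 0.2531]
AᵀP(A−BK) = [3.0367 2.0939; 2.0939 2.3510]
P' = Q + AᵀP(A−BK) = [5.0367 1.0939; 1.0939 3.3510]
tr(P') = 8.3878

0.3143 -0.0857 0.1469 -0.6245
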